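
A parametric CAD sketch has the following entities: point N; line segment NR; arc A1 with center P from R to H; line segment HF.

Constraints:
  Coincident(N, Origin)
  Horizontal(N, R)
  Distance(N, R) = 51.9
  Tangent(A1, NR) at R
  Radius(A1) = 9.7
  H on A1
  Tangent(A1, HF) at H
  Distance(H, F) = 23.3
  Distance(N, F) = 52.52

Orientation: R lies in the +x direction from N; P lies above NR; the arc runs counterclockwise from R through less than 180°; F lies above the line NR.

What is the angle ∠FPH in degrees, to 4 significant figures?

67.40°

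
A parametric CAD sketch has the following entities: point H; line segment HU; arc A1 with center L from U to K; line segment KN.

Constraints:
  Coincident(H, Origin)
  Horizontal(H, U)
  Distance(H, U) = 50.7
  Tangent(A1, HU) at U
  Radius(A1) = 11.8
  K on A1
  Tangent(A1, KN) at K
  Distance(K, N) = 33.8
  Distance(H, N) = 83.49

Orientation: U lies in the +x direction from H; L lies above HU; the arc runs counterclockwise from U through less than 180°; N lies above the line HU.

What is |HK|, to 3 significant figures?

62.2

Checks: |LK| = 11.80 ✓; ∠(LK, KN) = 90.00° ✓; |KN| = 33.80 ✓; |HN| = 83.49 ✓.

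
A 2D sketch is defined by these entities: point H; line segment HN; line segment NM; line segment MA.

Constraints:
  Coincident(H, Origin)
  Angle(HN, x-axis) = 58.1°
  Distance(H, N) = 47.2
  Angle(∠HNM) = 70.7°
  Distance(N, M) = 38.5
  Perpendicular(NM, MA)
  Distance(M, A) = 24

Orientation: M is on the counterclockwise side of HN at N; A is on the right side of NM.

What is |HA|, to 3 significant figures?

72.3

H is at the origin; HN runs at 58.1° with length 47.2, so N = 47.2·(cos 58.1°, sin 58.1°) = (24.9, 40.1). ∠HNM = 70.7°, so NM runs at 58.1° + (180° − 70.7°) = 167° from the x-axis; with |NM| = 38.5, M = N + 38.5·(cos 167°, sin 167°) = (-12.6, 48.5). The perpendicularity gives MA at right angles to NM; with |MA| = 24.0 on the right of NM, A = M + 24.0·(0.218, 0.976) = (-7.40, 71.9). Then |HA| = |A − H| = 72.3.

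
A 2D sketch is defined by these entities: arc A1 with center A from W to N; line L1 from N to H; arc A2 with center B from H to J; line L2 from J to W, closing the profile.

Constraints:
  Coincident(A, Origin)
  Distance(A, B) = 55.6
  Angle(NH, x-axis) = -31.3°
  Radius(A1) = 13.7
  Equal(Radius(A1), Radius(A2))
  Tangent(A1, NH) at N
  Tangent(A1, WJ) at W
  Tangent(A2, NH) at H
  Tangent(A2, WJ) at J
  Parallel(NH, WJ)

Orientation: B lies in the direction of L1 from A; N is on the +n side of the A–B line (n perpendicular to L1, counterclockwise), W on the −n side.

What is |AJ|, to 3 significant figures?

57.3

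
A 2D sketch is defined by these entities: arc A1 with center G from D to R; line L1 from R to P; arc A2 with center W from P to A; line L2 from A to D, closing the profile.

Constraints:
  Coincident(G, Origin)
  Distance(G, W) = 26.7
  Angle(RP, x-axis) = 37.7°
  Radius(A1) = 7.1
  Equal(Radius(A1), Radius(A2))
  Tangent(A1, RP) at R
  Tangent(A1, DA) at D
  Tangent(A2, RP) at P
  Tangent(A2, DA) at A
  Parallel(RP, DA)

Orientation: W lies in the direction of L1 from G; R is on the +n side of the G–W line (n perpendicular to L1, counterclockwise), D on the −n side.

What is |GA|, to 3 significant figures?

27.6

The slot axis is L1's direction at 37.7°, so u = (cos 37.7°, sin 37.7°) = (0.791, 0.612) and n = (−sin 37.7°, cos 37.7°) = (-0.612, 0.791). G is at the origin and W lies 26.7 along u from G, so W = 26.7·u = (21.1, 16.3). Tangency of A1 to both parallel lines with radius 7.1 puts R and D at G ± 7.1·n: R = (-4.34, 5.62), D = (4.34, -5.62). Equal radii place P and A the same way about W: P = W + 7.1·n = (16.8, 21.9), A = W − 7.1·n = (25.5, 10.7). Then |GA| = |A − G| = 27.6.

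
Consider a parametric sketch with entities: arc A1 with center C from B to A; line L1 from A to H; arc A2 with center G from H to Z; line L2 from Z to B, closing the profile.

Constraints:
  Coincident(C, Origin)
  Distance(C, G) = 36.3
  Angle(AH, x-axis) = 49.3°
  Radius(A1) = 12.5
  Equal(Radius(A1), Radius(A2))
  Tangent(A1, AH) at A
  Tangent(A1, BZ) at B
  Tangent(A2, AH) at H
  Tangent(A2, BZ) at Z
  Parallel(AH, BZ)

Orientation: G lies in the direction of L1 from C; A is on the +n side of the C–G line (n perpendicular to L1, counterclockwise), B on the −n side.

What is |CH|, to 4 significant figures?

38.39

The slot axis is L1's direction at 49.3°, so u = (cos 49.3°, sin 49.3°) = (0.6521, 0.7581) and n = (−sin 49.3°, cos 49.3°) = (-0.7581, 0.6521). C is at the origin and G lies 36.3 along u from C, so G = 36.3·u = (23.67, 27.52). Tangency of A1 to both parallel lines with radius 12.5 puts A and B at C ± 12.5·n: A = (-9.477, 8.151), B = (9.477, -8.151). Equal radii place H and Z the same way about G: H = G + 12.5·n = (14.19, 35.67), Z = G − 12.5·n = (33.15, 19.37). Then |CH| = |H − C| = 38.39.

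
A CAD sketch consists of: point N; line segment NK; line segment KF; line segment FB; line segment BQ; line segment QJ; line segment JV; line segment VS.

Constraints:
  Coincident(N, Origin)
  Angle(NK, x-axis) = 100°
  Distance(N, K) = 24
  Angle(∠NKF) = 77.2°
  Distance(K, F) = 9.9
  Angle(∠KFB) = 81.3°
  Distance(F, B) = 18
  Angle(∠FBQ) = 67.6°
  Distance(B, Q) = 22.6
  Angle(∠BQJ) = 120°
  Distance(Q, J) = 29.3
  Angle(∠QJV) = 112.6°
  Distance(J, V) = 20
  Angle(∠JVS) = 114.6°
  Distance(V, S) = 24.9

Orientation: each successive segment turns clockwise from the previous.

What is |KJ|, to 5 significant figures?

25.922

∠FBQ = 67.6° gives BQ at 146.10° from the x-axis; with |BQ| = 22.6, Q = (-16.626, 18.118). ∠BQJ = 120.0° gives QJ at 86.100° from the x-axis; with |QJ| = 29.3, J = (-14.633, 47.350). Then |KJ| = |J − K| = 25.922.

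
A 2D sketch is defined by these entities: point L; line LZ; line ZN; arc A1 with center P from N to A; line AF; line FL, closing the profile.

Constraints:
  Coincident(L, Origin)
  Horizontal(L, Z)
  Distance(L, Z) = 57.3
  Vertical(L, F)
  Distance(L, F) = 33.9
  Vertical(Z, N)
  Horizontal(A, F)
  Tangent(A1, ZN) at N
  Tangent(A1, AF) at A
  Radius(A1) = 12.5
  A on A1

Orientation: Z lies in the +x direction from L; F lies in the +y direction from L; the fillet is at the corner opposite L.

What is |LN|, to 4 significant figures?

61.17

The virtual corner opposite L is at (57.30, 33.90). A1 meets ZN tangentially, so PN is at right angles to ZN and the tangent condition forces PA to be normal to AF, with radius 12.5, so the center P sits 12.5 in from both sides at P = (44.80, 21.40). That places the tangent points at N = (57.30, 21.40) on ZN and A = (44.80, 33.90) on AF. Then |LN| = |N − L| = 61.17.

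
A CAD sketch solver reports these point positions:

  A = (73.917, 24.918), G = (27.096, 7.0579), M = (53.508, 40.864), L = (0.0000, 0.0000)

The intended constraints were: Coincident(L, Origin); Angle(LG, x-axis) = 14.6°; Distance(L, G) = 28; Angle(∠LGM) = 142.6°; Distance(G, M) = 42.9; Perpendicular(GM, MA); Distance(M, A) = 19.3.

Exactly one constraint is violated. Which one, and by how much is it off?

Distance(M, A) = 19.3 — off by 6.60.

L = (0.00, 0.00) ✓; LG at 14.60° ✓; |LG| = 28.00 ✓; ∠LGM = 142.6° ✓; |GM| = 42.90 ✓; ∠(GM, MA) = 90.00° ✓; |MA| = 25.90 ✗.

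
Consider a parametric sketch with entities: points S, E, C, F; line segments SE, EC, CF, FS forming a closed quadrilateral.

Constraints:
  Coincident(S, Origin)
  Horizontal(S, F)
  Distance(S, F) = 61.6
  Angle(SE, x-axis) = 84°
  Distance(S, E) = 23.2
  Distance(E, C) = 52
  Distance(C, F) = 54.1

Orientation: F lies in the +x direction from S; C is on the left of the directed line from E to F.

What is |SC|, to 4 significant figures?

69.11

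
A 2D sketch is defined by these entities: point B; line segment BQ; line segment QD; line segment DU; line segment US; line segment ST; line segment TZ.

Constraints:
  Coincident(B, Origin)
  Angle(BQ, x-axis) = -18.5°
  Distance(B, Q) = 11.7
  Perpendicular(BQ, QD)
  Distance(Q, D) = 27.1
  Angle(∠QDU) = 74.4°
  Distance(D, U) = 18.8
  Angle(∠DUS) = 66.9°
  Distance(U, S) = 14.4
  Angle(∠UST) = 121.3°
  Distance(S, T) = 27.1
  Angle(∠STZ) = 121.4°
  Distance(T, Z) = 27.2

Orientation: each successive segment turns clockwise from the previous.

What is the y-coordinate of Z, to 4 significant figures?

-49.98

B is at the origin; BQ runs at -18.5° with length 11.7, so Q = (11.10, -3.712). BQ ⟂ QD, so QD runs at -108.5°; with |QD| = 27.1, D = (2.496, -29.41). ∠QDU = 74.4° gives DU at 145.9° from the x-axis; with |DU| = 18.8, U = (-13.07, -18.87). ∠DUS = 66.9° gives US at 32.80° from the x-axis; with |US| = 14.4, S = (-0.9669, -11.07). ∠UST = 121.3° gives ST at -25.90° from the x-axis; with |ST| = 27.1, T = (23.41, -22.91). ∠STZ = 121.4° gives TZ at -84.50° from the x-axis; with |TZ| = 27.2, Z = (26.02, -49.98). So Z.y = -49.98.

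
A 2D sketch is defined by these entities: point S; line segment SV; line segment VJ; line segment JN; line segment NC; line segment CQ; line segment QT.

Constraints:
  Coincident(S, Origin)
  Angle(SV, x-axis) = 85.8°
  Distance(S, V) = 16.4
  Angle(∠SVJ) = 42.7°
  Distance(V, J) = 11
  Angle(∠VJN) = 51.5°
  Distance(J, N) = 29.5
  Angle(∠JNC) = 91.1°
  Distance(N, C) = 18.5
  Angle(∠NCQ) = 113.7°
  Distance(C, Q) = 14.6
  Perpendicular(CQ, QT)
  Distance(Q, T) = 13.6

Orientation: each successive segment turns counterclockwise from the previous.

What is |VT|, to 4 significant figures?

5.462

∠NCQ = 113.7° gives CQ at 146.8° from the x-axis; with |CQ| = 14.6, Q = (13.19, 30.77). The perpendicularity gives QT at right angles to CQ, so QT runs at -123.2°; with |QT| = 13.6, T = (5.743, 19.39). Then |VT| = |T − V| = 5.462.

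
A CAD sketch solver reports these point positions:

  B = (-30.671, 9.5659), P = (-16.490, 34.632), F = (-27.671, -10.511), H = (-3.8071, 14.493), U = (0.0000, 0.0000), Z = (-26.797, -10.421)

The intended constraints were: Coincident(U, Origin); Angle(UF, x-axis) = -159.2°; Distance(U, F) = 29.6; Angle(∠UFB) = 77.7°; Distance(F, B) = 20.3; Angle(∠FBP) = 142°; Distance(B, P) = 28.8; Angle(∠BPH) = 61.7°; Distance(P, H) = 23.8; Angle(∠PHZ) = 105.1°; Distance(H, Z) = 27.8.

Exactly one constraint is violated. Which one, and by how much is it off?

Distance(H, Z) = 27.8 — off by 6.10.

U = (0.00, 0.00) ✓; UF at -159.2° ✓; |UF| = 29.60 ✓; ∠UFB = 77.70° ✓; |FB| = 20.30 ✓; ∠FBP = 142.0° ✓; |BP| = 28.80 ✓; ∠BPH = 61.70° ✓; |PH| = 23.80 ✓; ∠PHZ = 105.1° ✓; |HZ| = 33.90 ✗.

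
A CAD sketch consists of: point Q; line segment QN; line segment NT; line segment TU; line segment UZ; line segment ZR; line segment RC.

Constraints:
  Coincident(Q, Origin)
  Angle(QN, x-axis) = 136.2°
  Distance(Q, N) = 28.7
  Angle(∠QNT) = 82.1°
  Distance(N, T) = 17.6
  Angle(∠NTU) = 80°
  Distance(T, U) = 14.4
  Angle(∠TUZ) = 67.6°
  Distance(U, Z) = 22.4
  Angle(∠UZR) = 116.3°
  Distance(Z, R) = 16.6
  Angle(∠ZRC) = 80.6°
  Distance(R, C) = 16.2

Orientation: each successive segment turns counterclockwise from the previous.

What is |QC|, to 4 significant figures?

39.61

Q is at the origin; QN runs at 136.2° with length 28.7, so N = (-20.71, 19.86). ∠QNT = 82.1° gives NT at -125.9° from the x-axis; with |NT| = 17.6, T = (-31.03, 5.608). ∠NTU = 80.0° gives TU at -25.90° from the x-axis; with |TU| = 14.4, U = (-18.08, -0.6822). ∠TUZ = 67.6° gives UZ at 86.50° from the x-axis; with |UZ| = 22.4, Z = (-16.71, 21.68). ∠UZR = 116.3° gives ZR at 150.2° from the x-axis; with |ZR| = 16.6, R = (-31.12, 29.93). ∠ZRC = 80.6° gives RC at -110.4° from the x-axis; with |RC| = 16.2, C = (-36.77, 14.74). Then |QC| = |C − Q| = 39.61.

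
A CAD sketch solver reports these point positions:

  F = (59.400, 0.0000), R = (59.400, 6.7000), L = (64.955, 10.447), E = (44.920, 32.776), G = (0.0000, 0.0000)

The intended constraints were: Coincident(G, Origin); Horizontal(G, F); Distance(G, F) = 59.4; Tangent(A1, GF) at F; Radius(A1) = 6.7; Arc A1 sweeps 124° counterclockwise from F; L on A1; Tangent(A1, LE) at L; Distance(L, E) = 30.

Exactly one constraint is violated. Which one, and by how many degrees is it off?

Tangent(A1, LE) at L — off by 7.90°.

G = (0.00, 0.00) ✓; G.y = 0.00, F.y = 0.00 ✓; |GF| = 59.40 ✓; ∠(RF, FG) = 90.00° ✓; |RF| = 6.700 ✓; bearing(R→L) − bearing(R→F) = 124.0° ✓; |RL| = 6.701 ✓; ∠(RL, LE) = 82.10° ✗; |LE| = 30.00 ✓.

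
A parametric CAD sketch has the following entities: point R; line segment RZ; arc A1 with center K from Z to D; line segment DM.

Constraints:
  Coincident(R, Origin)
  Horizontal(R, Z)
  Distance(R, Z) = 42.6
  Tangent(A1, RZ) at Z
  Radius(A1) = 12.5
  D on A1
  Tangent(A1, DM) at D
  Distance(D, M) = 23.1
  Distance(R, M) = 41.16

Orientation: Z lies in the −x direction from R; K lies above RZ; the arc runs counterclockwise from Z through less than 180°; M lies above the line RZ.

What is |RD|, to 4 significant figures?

31.94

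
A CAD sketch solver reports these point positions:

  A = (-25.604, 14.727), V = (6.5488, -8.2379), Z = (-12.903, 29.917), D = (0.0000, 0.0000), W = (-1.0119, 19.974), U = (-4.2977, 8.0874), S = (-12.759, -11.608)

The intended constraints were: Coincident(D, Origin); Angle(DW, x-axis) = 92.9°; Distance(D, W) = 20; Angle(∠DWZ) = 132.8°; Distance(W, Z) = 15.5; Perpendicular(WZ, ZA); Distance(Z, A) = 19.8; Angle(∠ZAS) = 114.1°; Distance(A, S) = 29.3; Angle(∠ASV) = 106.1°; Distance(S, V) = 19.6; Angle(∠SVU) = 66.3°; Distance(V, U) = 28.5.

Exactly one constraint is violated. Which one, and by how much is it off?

Distance(V, U) = 28.5 — off by 8.90.

D = (0.00, 0.00) ✓; DW at 92.90° ✓; |DW| = 20.00 ✓; ∠DWZ = 132.8° ✓; |WZ| = 15.50 ✓; ∠(WZ, ZA) = 90.00° ✓; |ZA| = 19.80 ✓; ∠ZAS = 114.1° ✓; |AS| = 29.30 ✓; ∠ASV = 106.1° ✓; |SV| = 19.60 ✓; ∠SVU = 66.30° ✓; |VU| = 19.60 ✗.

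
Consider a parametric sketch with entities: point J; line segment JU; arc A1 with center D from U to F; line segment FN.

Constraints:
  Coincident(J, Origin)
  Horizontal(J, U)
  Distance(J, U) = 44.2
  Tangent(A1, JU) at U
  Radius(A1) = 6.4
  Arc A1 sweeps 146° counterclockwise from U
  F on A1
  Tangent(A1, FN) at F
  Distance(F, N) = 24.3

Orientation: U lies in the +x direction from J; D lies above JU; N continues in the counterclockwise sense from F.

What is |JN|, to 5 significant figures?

37.462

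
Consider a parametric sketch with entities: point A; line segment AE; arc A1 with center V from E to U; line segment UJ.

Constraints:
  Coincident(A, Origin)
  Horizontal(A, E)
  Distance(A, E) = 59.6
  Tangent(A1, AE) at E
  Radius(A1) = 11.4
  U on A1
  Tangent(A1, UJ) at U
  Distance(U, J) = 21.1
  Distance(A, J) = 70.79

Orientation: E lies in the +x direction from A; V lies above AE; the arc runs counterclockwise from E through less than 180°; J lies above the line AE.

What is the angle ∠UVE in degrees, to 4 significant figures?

114.2°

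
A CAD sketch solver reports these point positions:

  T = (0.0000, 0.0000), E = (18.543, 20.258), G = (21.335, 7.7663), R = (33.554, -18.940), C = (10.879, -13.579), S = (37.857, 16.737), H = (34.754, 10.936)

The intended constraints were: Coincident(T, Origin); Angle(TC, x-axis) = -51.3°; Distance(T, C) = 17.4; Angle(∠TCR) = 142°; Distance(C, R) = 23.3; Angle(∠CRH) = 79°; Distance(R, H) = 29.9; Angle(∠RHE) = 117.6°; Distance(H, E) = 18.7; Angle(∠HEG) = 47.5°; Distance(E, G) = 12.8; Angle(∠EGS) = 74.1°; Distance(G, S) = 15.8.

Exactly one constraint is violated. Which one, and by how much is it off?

Distance(G, S) = 15.8 — off by 3.00.

T = (0.00, 0.00) ✓; TC at -51.30° ✓; |TC| = 17.40 ✓; ∠TCR = 142.0° ✓; |CR| = 23.30 ✓; ∠CRH = 79.00° ✓; |RH| = 29.90 ✓; ∠RHE = 117.6° ✓; |HE| = 18.70 ✓; ∠HEG = 47.50° ✓; |EG| = 12.80 ✓; ∠EGS = 74.10° ✓; |GS| = 18.80 ✗.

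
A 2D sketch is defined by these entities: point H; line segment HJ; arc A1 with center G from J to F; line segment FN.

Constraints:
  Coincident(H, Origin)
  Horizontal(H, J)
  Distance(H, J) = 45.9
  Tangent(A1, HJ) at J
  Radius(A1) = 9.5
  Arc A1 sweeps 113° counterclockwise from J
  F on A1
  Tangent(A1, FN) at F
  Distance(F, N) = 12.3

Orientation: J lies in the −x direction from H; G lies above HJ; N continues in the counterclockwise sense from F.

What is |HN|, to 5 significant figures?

48.607

H is at the origin; HJ is horizontal with |HJ| = 45.9 and J on the −x side, so J = (-45.900, 0.0000). The tangent condition forces GJ to be normal to HJ, so G = J + (0, 9.5) = (-45.900, 9.5000). On A1, J sits at bearing -90° from G; a 113° counterclockwise sweep puts F at bearing 23°, so F = G + 9.5·(cos 23°, sin 23°) = (-37.155, 13.212). Since A1 is tangent to FN there, GF ⟂ FN, so FN runs along (−sin 23°, cos 23°); with |FN| = 12.3, N = (-41.961, 24.534). Then |HN| = |N − H| = 48.607.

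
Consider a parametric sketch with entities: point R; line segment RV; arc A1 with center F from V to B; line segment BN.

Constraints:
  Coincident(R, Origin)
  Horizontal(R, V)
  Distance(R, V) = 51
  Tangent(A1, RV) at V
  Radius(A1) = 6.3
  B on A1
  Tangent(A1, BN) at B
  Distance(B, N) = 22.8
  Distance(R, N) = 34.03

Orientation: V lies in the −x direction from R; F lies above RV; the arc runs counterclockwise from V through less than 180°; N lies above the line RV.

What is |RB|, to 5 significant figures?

46.871

R is at the origin; RV is horizontal with |RV| = 51.0 and V on the −x side, so V = (-51.000, 0.0000). Tangency of A1 to RV means the radius FV is perpendicular to RV, so F = V + (0, 6.3) = (-51.000, 6.3000). Since FB ⟂ BN (tangency), |FN| = √(6.3² + 22.8²) = 23.654 regardless of where B sits on A1. So N lies on both circle(R, 34.03) and circle(F, 23.654); the above-RV intersection is N = (-29.706, 16.601). B is the foot of the tangent from N: B = (-46.845, 1.5642).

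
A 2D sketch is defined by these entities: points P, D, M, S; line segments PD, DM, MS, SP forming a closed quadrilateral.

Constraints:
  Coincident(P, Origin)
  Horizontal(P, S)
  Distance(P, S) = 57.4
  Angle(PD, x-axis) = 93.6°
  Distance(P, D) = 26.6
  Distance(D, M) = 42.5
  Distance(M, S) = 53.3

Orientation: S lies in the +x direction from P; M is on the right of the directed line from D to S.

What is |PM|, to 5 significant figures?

16.455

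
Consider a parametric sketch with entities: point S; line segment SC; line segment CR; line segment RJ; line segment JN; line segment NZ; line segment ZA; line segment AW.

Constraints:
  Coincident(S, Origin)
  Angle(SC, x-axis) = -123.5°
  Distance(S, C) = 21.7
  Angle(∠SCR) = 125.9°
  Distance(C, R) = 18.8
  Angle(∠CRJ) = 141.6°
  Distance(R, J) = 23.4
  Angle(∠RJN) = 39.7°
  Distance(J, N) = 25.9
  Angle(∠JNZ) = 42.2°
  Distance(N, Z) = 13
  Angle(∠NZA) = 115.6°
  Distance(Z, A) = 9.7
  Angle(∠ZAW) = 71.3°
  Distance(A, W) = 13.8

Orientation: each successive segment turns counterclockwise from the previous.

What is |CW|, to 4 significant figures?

29.14

S is at the origin; SC runs at -123.5° with length 21.7, so C = (-11.98, -18.10). ∠SCR = 125.9° gives CR at -69.40° from the x-axis; with |CR| = 18.8, R = (-5.362, -35.69). ∠CRJ = 141.6° gives RJ at -31.00° from the x-axis; with |RJ| = 23.4, J = (14.70, -47.75). ∠RJN = 39.7° gives JN at 109.3° from the x-axis; with |JN| = 25.9, N = (6.135, -23.30). ∠JNZ = 42.2° gives NZ at -112.9° from the x-axis; with |NZ| = 13.0, Z = (1.076, -35.28). ∠NZA = 115.6° gives ZA at -48.50° from the x-axis; with |ZA| = 9.7, A = (7.504, -42.54). ∠ZAW = 71.3° gives AW at 60.20° from the x-axis; with |AW| = 13.8, W = (14.36, -30.57). Then |CW| = |W − C| = 29.14.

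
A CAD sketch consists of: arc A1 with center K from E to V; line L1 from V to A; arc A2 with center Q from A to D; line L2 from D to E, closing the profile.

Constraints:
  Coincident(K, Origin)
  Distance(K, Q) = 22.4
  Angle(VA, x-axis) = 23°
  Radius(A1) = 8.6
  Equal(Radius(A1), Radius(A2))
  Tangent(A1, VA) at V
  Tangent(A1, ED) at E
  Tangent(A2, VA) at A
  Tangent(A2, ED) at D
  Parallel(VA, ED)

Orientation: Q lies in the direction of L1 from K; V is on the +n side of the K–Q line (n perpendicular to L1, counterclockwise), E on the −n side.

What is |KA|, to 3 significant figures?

24.0

The slot axis is L1's direction at 23.0°, so u = (cos 23.0°, sin 23.0°) = (0.921, 0.391) and n = (−sin 23.0°, cos 23.0°) = (-0.391, 0.921). K is at the origin and Q lies 22.4 along u from K, so Q = 22.4·u = (20.6, 8.75). Tangency of A1 to both parallel lines with radius 8.6 puts V and E at K ± 8.6·n: V = (-3.36, 7.92), E = (3.36, -7.92). Equal radii place A and D the same way about Q: A = Q + 8.6·n = (17.3, 16.7), D = Q − 8.6·n = (24.0, 0.836). Then |KA| = |A − K| = 24.0.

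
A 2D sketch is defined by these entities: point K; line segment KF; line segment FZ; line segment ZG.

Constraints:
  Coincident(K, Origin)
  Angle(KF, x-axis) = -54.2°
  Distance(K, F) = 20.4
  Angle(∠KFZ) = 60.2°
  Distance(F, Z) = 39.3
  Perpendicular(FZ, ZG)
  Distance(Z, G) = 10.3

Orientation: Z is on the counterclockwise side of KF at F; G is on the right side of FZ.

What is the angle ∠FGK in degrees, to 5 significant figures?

29.152°

∠KFZ = 60.2°, so FZ runs at -54.2° + (180° − 60.2°) = 65.600° from the x-axis; with |FZ| = 39.3, Z = F + 39.3·(cos 65.600°, sin 65.600°) = (28.168, 19.244). The perpendicularity gives ZG at right angles to FZ; with |ZG| = 10.3 on the right of FZ, G = Z + 10.3·(0.91068, -0.41310) = (37.548, 14.989). Then cos ∠FGK = GF·GK / (|GF||GK|), giving 29.152°.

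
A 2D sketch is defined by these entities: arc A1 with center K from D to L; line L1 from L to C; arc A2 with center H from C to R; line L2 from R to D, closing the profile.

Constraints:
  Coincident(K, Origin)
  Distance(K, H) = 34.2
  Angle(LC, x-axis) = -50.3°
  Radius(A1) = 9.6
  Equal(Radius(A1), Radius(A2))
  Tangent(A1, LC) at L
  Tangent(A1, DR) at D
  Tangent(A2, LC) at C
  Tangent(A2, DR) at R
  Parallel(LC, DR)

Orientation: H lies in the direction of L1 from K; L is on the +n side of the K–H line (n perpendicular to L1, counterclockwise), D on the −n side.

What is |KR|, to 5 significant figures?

35.522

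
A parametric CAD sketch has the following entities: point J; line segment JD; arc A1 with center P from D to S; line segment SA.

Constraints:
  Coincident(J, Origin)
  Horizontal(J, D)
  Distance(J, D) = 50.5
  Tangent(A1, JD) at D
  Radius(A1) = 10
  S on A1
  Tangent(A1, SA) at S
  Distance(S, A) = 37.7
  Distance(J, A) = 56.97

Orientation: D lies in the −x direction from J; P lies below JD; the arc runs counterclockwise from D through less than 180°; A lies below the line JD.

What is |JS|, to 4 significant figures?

60.48

Checks: ∠(PD, DJ) = 90.00° ✓; |PD| = 10.00 ✓; |PS| = 10.00 ✓; ∠(PS, SA) = 90.00° ✓; |SA| = 37.70 ✓; |JA| = 56.97 ✓.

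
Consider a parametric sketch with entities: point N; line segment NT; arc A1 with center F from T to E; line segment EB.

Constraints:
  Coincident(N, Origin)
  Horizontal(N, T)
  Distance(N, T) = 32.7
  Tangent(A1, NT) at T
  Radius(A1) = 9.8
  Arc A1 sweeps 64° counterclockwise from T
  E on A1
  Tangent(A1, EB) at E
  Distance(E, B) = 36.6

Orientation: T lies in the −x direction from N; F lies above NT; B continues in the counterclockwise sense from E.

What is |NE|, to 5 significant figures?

24.518

The tangent condition forces FT to be normal to NT, so F = T + (0, 9.8) = (-32.700, 9.8000). On A1, T sits at bearing -90° from F; a 64° counterclockwise sweep puts E at bearing -26°, so E = F + 9.8·(cos -26°, sin -26°) = (-23.892, 5.5040). Then |NE| = |E − N| = 24.518.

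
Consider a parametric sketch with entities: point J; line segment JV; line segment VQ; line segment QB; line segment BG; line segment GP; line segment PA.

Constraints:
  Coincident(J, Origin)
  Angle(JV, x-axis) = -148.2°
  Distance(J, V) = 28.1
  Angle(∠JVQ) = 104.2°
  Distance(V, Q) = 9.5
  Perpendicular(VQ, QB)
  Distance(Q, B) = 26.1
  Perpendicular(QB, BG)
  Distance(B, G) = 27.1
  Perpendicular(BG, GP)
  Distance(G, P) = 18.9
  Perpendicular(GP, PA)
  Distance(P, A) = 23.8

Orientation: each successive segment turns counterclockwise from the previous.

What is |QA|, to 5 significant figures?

7.9202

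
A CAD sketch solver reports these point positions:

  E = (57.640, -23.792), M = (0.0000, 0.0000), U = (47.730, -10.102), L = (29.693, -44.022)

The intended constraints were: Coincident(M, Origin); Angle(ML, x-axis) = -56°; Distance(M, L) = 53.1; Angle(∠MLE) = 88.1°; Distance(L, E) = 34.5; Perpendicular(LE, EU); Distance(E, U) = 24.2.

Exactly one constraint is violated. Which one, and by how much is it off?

Distance(E, U) = 24.2 — off by 7.30.

M = (0.00, 0.00) ✓; ML at -56.00° ✓; |ML| = 53.10 ✓; ∠MLE = 88.10° ✓; |LE| = 34.50 ✓; ∠(LE, EU) = 90.00° ✓; |EU| = 16.90 ✗.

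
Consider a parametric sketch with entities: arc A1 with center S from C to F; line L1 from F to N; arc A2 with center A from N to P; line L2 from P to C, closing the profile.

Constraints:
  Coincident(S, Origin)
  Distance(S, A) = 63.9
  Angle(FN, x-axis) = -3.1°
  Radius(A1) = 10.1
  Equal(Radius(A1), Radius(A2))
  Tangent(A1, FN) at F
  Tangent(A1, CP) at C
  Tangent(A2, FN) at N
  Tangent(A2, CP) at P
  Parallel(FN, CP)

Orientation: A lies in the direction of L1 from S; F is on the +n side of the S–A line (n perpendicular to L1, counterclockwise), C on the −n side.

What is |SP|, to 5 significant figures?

64.693

Tangency of A1 to both parallel lines with radius 10.1 puts F and C at S ± 10.1·n: F = (0.54620, 10.085), C = (-0.54620, -10.085). Equal radii place N and P the same way about A: N = A + 10.1·n = (64.353, 6.6296), P = A − 10.1·n = (63.260, -13.541). Then |SP| = |P − S| = 64.693.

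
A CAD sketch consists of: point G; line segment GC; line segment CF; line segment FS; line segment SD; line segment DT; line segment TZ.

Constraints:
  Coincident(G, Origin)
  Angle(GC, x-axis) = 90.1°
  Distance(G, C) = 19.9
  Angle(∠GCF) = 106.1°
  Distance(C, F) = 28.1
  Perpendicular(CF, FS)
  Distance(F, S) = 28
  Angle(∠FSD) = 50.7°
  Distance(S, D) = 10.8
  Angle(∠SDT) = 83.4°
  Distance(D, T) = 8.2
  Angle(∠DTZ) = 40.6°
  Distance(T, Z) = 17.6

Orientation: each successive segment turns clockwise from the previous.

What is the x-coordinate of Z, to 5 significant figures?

32.218

∠SDT = 83.4° gives DT at 60.300° from the x-axis; with |DT| = 8.2, T = (28.890, 12.211). ∠DTZ = 40.6° gives TZ at -79.100° from the x-axis; with |TZ| = 17.6, Z = (32.218, -5.0711). So Z.x = 32.218.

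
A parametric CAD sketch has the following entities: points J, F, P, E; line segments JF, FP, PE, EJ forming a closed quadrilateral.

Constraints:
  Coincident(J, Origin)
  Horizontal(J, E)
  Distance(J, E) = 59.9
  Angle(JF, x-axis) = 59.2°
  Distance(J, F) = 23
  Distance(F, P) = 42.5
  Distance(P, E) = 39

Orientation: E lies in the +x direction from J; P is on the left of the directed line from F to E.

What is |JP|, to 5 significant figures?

62.883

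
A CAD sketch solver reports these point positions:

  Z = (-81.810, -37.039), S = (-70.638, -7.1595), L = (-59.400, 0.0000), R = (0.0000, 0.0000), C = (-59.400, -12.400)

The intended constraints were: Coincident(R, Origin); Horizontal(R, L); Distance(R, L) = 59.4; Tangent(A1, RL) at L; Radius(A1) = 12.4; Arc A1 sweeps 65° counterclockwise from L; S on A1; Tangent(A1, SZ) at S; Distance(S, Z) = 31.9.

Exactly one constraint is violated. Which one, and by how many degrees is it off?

Tangent(A1, SZ) at S — off by 4.50°.

R = (0.00, 0.00) ✓; R.y = 0.00, L.y = 0.00 ✓; |RL| = 59.40 ✓; ∠(CL, LR) = 90.00° ✓; |CL| = 12.40 ✓; bearing(C→S) − bearing(C→L) = 65.00° ✓; |CS| = 12.40 ✓; ∠(CS, SZ) = 85.50° ✗; |SZ| = 31.90 ✓.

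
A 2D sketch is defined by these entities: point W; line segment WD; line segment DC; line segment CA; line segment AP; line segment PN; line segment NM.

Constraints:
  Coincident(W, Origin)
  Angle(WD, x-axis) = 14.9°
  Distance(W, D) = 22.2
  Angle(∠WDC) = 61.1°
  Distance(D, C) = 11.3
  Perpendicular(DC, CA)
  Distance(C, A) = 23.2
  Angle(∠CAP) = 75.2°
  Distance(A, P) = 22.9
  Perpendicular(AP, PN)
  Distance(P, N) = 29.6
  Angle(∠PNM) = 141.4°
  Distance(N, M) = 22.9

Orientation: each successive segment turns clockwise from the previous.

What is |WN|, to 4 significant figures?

33.75

∠CAP = 75.2° gives AP at 61.20° from the x-axis; with |AP| = 22.9, P = (7.241, 20.42). The perpendicularity gives PN at right angles to AP, so PN runs at -28.80°; with |PN| = 29.6, N = (33.18, 6.164). Then |WN| = |N − W| = 33.75.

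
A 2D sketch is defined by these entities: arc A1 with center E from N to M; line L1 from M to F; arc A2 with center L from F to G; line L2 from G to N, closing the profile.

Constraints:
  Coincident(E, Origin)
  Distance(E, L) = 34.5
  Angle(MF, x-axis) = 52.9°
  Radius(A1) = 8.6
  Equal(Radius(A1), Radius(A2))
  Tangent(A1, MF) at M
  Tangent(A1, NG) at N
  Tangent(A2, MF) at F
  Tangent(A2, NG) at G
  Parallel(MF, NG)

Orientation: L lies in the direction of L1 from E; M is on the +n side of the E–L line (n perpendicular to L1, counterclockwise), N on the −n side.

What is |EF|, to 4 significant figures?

35.56

Tangency of A1 to both parallel lines with radius 8.6 puts M and N at E ± 8.6·n: M = (-6.859, 5.188), N = (6.859, -5.188). Equal radii place F and G the same way about L: F = L + 8.6·n = (13.95, 32.70), G = L − 8.6·n = (27.67, 22.33). Then |EF| = |F − E| = 35.56.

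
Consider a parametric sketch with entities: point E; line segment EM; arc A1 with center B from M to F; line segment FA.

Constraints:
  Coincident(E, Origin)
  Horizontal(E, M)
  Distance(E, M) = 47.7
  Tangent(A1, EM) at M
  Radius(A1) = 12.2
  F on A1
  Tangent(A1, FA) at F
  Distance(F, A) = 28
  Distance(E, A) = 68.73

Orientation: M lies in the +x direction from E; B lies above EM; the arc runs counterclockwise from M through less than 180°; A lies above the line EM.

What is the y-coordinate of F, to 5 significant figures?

14.498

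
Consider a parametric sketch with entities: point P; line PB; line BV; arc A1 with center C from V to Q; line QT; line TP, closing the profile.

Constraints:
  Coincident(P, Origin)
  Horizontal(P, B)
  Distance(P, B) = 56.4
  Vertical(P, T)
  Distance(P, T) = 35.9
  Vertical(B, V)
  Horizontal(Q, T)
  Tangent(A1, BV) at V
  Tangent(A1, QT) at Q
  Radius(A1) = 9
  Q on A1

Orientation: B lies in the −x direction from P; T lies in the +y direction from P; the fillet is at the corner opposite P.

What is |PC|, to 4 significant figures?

54.50

P is at the origin; PB is horizontal with |PB| = 56.4 and B on the −x side, so B = (-56.40, 0.000). PT is vertical with |PT| = 35.9 and T on the +y side, so T = (0.000, 35.90). The virtual corner opposite P is at (-56.40, 35.90). The tangent condition forces CV to be normal to BV and since A1 is tangent to QT there, CQ ⟂ QT, with radius 9.0, so the center C sits 9.0 in from both sides at C = (-47.40, 26.90). Then |PC| = |C − P| = 54.50.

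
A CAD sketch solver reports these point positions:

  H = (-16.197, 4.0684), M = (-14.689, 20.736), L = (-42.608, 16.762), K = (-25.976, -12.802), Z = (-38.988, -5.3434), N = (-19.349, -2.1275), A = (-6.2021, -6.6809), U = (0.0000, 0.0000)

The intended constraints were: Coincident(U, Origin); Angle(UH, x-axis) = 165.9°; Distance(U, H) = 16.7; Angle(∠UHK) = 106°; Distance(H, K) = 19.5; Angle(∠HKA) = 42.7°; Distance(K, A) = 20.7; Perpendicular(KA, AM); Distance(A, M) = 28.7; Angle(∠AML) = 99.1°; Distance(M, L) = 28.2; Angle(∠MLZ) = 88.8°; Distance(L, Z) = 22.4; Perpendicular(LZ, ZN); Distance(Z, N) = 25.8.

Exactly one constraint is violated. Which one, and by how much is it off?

Distance(Z, N) = 25.8 — off by 5.90.

U = (0.00, 0.00) ✓; UH at 165.9° ✓; |UH| = 16.70 ✓; ∠UHK = 106.0° ✓; |HK| = 19.50 ✓; ∠HKA = 42.70° ✓; |KA| = 20.70 ✓; ∠(KA, AM) = 90.00° ✓; |AM| = 28.70 ✓; ∠AML = 99.10° ✓; |ML| = 28.20 ✓; ∠MLZ = 88.80° ✓; |LZ| = 22.40 ✓; ∠(LZ, ZN) = 90.00° ✓; |ZN| = 19.90 ✗.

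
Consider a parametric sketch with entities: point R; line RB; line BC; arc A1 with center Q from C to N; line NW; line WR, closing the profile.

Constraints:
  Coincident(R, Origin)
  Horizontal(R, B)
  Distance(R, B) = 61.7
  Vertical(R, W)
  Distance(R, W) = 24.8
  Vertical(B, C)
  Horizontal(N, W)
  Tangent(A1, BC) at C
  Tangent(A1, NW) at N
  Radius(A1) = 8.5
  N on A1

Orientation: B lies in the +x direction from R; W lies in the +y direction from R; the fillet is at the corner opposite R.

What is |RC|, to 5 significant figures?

63.817

R is at the origin; R and B share the same y with |RB| = 61.7 and B on the +x side, so B = (61.700, 0.0000). RW is vertical with |RW| = 24.8 and W on the +y side, so W = (0.0000, 24.800). The virtual corner opposite R is at (61.700, 24.800). Since A1 is tangent to BC there, QC ⟂ BC and tangency of A1 to NW means the radius QN is perpendicular to NW, with radius 8.5, so the center Q sits 8.5 in from both sides at Q = (53.200, 16.300). That places the tangent points at C = (61.700, 16.300) on BC and N = (53.200, 24.800) on NW. Then |RC| = |C − R| = 63.817.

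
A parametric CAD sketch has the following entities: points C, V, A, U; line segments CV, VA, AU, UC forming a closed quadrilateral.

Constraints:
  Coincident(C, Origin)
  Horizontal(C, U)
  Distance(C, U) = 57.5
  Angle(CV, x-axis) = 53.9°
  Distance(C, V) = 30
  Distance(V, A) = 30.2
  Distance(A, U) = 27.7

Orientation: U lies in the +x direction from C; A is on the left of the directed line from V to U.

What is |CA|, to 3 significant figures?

54.4

Checks: CV at 53.90° ✓; |VA| = 30.20 ✓; |AU| = 27.70 ✓.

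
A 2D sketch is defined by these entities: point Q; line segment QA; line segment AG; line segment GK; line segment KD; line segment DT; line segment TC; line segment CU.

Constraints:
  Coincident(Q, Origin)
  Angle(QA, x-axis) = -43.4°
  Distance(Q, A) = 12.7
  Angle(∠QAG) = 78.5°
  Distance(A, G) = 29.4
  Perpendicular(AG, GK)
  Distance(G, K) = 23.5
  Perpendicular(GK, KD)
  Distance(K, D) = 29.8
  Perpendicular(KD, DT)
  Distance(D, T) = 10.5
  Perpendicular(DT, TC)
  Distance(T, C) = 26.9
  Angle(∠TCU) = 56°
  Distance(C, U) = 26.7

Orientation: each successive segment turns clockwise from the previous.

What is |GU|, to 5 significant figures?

39.401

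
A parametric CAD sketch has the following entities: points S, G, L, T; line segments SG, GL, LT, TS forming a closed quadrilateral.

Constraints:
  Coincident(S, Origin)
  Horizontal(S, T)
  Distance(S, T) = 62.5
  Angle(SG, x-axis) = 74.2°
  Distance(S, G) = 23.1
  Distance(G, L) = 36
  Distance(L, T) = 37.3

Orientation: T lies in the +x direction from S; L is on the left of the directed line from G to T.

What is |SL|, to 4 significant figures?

51.43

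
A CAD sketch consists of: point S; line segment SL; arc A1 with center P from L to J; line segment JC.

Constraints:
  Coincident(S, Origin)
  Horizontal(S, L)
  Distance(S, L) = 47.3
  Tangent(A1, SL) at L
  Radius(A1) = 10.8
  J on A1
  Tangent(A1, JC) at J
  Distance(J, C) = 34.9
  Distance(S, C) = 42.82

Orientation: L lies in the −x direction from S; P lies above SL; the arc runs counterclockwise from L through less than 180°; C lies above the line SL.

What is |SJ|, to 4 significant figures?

38.15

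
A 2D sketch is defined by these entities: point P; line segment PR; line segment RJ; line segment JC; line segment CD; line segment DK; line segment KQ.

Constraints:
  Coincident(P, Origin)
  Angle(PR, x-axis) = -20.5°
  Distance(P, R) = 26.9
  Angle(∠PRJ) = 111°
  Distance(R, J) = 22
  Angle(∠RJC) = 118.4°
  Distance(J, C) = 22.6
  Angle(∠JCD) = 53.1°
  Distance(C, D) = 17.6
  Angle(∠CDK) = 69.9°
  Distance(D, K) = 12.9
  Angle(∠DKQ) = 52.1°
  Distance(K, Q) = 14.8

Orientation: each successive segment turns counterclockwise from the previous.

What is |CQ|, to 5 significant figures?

5.3419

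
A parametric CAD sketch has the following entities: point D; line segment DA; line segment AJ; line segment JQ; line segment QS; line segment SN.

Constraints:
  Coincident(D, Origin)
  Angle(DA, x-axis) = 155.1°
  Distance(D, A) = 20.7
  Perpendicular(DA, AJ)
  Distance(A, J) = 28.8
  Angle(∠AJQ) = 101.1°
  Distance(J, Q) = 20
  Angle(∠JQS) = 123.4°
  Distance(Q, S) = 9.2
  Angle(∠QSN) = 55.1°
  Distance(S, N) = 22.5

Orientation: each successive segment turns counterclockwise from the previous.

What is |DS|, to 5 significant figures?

26.636

D is at the origin; DA runs at 155.1° with length 20.7, so A = (-18.776, 8.7154). DA is perpendicular to AJ, so AJ runs at -114.90°; with |AJ| = 28.8, J = (-30.902, -17.407). ∠AJQ = 101.1° gives JQ at -36.000° from the x-axis; with |JQ| = 20.0, Q = (-14.721, -29.163). ∠JQS = 123.4° gives QS at 20.600° from the x-axis; with |QS| = 9.2, S = (-6.1096, -25.926). Then |DS| = |S − D| = 26.636.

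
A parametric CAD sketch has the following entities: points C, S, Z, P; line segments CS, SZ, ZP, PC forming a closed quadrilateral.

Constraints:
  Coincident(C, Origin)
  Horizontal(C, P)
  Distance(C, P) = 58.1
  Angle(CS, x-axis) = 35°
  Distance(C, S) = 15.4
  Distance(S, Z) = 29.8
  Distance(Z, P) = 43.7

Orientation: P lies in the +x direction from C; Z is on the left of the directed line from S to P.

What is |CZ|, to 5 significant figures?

44.586

C is at the origin; CP is horizontal with |CP| = 58.1 and P in +x, so P = (58.1, 0). CS runs at 35.0° with |CS| = 15.4, so S = (12.615, 8.8331). Z is determined by |SZ| = 29.8 and |ZP| = 43.7 together: it lies at the intersection of circle(S, 29.8) and circle(P, 43.7). With |SP| = 46.335, the foot of the radical line on SP is 12.143 from S and the perpendicular offset is √(29.8² − 12.143²) = 27.214. Taking the left-of-SP solution: Z = (29.723, 33.233).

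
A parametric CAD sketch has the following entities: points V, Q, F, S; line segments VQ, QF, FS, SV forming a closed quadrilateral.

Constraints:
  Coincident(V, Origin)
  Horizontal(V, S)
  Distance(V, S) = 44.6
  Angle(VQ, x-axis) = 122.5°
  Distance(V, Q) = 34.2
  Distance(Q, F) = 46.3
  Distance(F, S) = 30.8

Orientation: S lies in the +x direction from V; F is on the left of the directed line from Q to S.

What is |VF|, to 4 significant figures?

37.97

V is at the origin; VS is horizontal with |VS| = 44.6 and S in +x, so S = (44.6, 0). VQ runs at 122.5° with |VQ| = 34.2, so Q = (-18.38, 28.84). F is determined by |QF| = 46.3 and |FS| = 30.8 together: it lies at the intersection of circle(Q, 46.3) and circle(S, 30.8). With |QS| = 69.27, the foot of the radical line on QS is 43.26 from Q and the perpendicular offset is √(46.3² − 43.26²) = 16.50. Taking the left-of-QS solution: F = (27.83, 25.83).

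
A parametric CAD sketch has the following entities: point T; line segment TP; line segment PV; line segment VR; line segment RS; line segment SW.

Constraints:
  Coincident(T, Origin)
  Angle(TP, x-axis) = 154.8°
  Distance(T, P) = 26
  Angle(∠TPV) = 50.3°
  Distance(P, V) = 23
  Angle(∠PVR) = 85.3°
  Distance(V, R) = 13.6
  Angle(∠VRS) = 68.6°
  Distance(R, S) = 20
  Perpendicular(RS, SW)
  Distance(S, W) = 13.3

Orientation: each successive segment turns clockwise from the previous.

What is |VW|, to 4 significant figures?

15.05

T is at the origin; TP runs at 154.8° with length 26.0, so P = (-23.53, 11.07). ∠TPV = 50.3° gives PV at 25.10° from the x-axis; with |PV| = 23.0, V = (-2.697, 20.83). ∠PVR = 85.3° gives VR at -69.60° from the x-axis; with |VR| = 13.6, R = (2.043, 8.080). ∠VRS = 68.6° gives RS at 179.0° from the x-axis; with |RS| = 20.0, S = (-17.95, 8.429). RS ⟂ SW, so SW runs at 89.00°; with |SW| = 13.3, W = (-17.72, 21.73). Then |VW| = |W − V| = 15.05.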